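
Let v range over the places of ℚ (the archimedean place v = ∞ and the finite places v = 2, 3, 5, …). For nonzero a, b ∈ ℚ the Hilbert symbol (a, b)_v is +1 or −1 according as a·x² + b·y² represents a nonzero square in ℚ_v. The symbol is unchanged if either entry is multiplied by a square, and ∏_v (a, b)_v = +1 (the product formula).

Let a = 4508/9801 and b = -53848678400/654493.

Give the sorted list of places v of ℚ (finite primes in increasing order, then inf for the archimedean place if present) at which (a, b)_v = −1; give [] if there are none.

[2, 23, 37, 53]

(a, b) ≡ (23, -160802) mod (ℚ^×)²; places V = {2, 3, 5, 7, 11, 19, 23, 37, 41, 53, ∞}.
(a,b)_∞: sgn(23)=+, sgn(-160802)=−, so +1.
(a,b)_2: α=2, β=13; u≡7, v≡7 (mod 8); ε(u)ε(v)=1·1, αω(v)=2·0, βω(u)=13·0; sum ≡ 1  ⇒  -1.
(a,b)_19: α=0, u≡11; β=-2, v≡18 (mod 19); (11|19)=+1, (18|19)=-1; sign (−1)^0·+1^-2·-1^0 = +1.
(a,b)_41: α=0, u≡40; β=1, v≡12 (mod 41); (40|41)=+1, (12|41)=-1; sign (−1)^0·+1^1·-1^0 = +1.
(a,b)_37: α=0, u≡20; β=-1, v≡31 (mod 37); (20|37)=-1, (31|37)=-1; sign (−1)^0·-1^-1·-1^0 = -1.
(a,b)_3: α=-4, u≡2; β=0, v≡1 (mod 3); (2|3)=-1, (1|3)=+1; sign (−1)^0·-1^0·+1^-4 = +1.
(a,b)_53: α=0, u≡39; β=1, v≡11 (mod 53); (39|53)=-1, (11|53)=+1; sign (−1)^0·-1^1·+1^0 = -1.
(a,b)_23: α=1, u≡4; β=0, v≡14 (mod 23); (4|23)=+1, (14|23)=-1; sign (−1)^0·+1^0·-1^1 = -1.
(a,b)_11: α=-2, u≡5; β=2, v≡8 (mod 11); (5|11)=+1, (8|11)=-1; sign (−1)^0·+1^2·-1^-2 = +1.
(a,b)_5: α=0, u≡3; β=2, v≡3 (mod 5); (3|5)=-1, (3|5)=-1; sign (−1)^0·-1^2·-1^0 = +1.
(a,b)_7: α=2, u≡1; β=-2, v≡1 (mod 7); (1|7)=+1, (1|7)=+1; sign (−1)^0·+1^-2·+1^2 = +1.
|Ram(23, -160802)| = 4, even; anisotropic at {2, 23, 37, 53}.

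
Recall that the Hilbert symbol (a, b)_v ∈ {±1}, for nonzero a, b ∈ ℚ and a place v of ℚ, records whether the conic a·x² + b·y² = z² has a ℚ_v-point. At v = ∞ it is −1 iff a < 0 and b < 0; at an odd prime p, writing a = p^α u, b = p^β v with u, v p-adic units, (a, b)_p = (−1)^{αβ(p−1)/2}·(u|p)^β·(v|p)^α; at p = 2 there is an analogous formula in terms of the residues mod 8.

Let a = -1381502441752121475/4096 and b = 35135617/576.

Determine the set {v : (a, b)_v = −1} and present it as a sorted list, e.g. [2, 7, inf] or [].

(a, b) ≡ (-899, 290377) mod (ℚ^×)²; places V = {2, 3, 5, 11, 17, 19, 29, 31, ∞}.
(a,b)_3: α=6, u≡1; β=-2, v≡1 (mod 3); (1|3)=+1, (1|3)=+1; sign (−1)^0·+1^-2·+1^6 = +1.
(a,b)_31: α=3, u≡9; β=1, v≡25 (mod 31); (9|31)=+1, (25|31)=+1; sign (−1)^1·+1^1·+1^3 = -1.
(a,b)_∞: sgn(-899)=−, sgn(290377)=+, so +1.
(a,b)_29: α=3, u≡15; β=1, v≡19 (mod 29); (15|29)=-1, (19|29)=-1; sign (−1)^0·-1^1·-1^3 = +1.
(a,b)_11: α=0, u≡4; β=2, v≡8 (mod 11); (4|11)=+1, (8|11)=-1; sign (−1)^0·+1^2·-1^0 = +1.
(a,b)_17: α=2, u≡2; β=1, v≡4 (mod 17); (2|17)=+1, (4|17)=+1; sign (−1)^0·+1^1·+1^2 = +1.
(a,b)_2: α=-12, β=-6; u≡5, v≡1 (mod 8); ε(u)ε(v)=0·0, αω(v)=-12·0, βω(u)=-6·1; sum ≡ 0  ⇒  +1.
(a,b)_19: α=2, u≡14; β=1, v≡5 (mod 19); (14|19)=-1, (5|19)=+1; sign (−1)^0·-1^1·+1^2 = -1.
(a,b)_5: α=2, u≡1; β=0, v≡2 (mod 5); (1|5)=+1, (2|5)=-1; sign (−1)^0·+1^0·-1^2 = +1.
(-899, 290377 / ℚ) ramifies at {19, 31}: a division algebra.

[19, 31]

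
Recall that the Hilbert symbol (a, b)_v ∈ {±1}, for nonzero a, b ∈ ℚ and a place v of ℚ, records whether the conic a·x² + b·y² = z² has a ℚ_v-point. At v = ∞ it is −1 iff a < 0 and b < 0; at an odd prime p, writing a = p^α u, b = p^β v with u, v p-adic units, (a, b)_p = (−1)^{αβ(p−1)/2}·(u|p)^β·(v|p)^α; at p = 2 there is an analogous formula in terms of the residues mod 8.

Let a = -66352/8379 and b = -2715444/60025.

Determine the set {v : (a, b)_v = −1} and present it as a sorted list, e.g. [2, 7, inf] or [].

(a, b) ≡ (-78793, -29) mod (ℚ^×)²; places V = {2, 3, 5, 7, 11, 13, 17, 19, 29, ∞}.
(a,b)_5: α=0, u≡2; β=-2, v≡1 (mod 5); (2|5)=-1, (1|5)=+1; sign (−1)^0·-1^-2·+1^0 = +1.
(a,b)_3: α=-2, u≡2; β=4, v≡1 (mod 3); (2|3)=-1, (1|3)=+1; sign (−1)^0·-1^4·+1^-2 = +1.
(a,b)_2: α=4, β=2; u≡7, v≡3 (mod 8); ε(u)ε(v)=1·1, αω(v)=4·1, βω(u)=2·0; sum ≡ 1  ⇒  -1.
(a,b)_13: α=1, u≡10; β=0, v≡12 (mod 13); (10|13)=+1, (12|13)=+1; sign (−1)^0·+1^0·+1^1 = +1.
(a,b)_7: α=-2, u≡5; β=-4, v≡6 (mod 7); (5|7)=-1, (6|7)=-1; sign (−1)^0·-1^-4·-1^-2 = +1.
(a,b)_11: α=1, u≡5; β=0, v≡3 (mod 11); (5|11)=+1, (3|11)=+1; sign (−1)^0·+1^0·+1^1 = +1.
(a,b)_17: α=0, u≡9; β=2, v≡6 (mod 17); (9|17)=+1, (6|17)=-1; sign (−1)^0·+1^2·-1^0 = +1.
(a,b)_∞: sgn(-78793)=−, sgn(-29)=−, so -1.
(a,b)_19: α=-1, u≡18; β=0, v≡9 (mod 19); (18|19)=-1, (9|19)=+1; sign (−1)^0·-1^0·+1^-1 = +1.
(a,b)_29: α=1, u≡13; β=1, v≡28 (mod 29); (13|29)=+1, (28|29)=+1; sign (−1)^0·+1^1·+1^1 = +1.
(-78793, -29 / ℚ) ramifies at {2, ∞}: a division algebra.

[2, inf]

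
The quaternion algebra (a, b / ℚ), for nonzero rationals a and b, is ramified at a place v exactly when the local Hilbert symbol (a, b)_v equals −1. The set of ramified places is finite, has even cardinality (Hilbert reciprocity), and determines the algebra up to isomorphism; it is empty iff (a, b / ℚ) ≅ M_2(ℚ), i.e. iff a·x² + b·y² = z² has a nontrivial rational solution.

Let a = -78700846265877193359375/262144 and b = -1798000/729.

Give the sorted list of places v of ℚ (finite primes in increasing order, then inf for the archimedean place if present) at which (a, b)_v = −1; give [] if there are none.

[3, 5, 17, 19, 29, 31, 43, inf]

Mod squares: a ≡ -2060224815, b ≡ -4495. Check v ∈ {∞, 2, 3, 5, 11, 17, 19, 29, 31, 43}.
v=11: a=11^3·(≡7), b=11^0·(≡9) mod 11; (7|11)=-1, (9|11)=+1; (−1)^{3·0·5}·(-1)^0·(+1)^3 = +1.
v=43: a=43^1·(≡37), b=43^0·(≡42) mod 43; (37|43)=-1, (42|43)=-1; (−1)^{1·0·21}·(-1)^0·(-1)^1 = -1.
v=5: a=5^9·(≡3), b=5^3·(≡4) mod 5; (3|5)=-1, (4|5)=+1; (−1)^{9·3·2}·(-1)^3·(+1)^9 = -1.
v=17: a=17^1·(≡3), b=17^0·(≡6) mod 17; (3|17)=-1, (6|17)=-1; (−1)^{1·0·8}·(-1)^0·(-1)^1 = -1.
v=31: a=31^3·(≡25), b=31^1·(≡2) mod 31; (25|31)=+1, (2|31)=+1; (−1)^{3·1·15}·(+1)^1·(+1)^3 = -1.
v=19: a=19^1·(≡1), b=19^0·(≡12) mod 19; (1|19)=+1, (12|19)=-1; (−1)^{1·0·9}·(+1)^0·(-1)^1 = -1.
v=29: a=29^3·(≡7), b=29^1·(≡15) mod 29; (7|29)=+1, (15|29)=-1; (−1)^{3·1·14}·(+1)^1·(-1)^3 = -1.
v=2: v_2(a)=-18, v_2(b)=4; units ≡ 1, 1 (mod 8); ε·ε+αω+βω = 0·0+-18·0+4·0 ≡ 0  ⇒  (a,b)_2 = +1.
v=3: a=3^1·(≡2), b=3^-6·(≡2) mod 3; (2|3)=-1, (2|3)=-1; (−1)^{1·-6·1}·(-1)^-6·(-1)^1 = -1.
v=∞: -2060224815 < 0 and -4495 < 0  ⇒  (a,b)_∞ = -1.
|Ram(-2060224815, -4495)| = 8, even; anisotropic at {3, 5, 17, 19, 29, 31, 43, ∞}.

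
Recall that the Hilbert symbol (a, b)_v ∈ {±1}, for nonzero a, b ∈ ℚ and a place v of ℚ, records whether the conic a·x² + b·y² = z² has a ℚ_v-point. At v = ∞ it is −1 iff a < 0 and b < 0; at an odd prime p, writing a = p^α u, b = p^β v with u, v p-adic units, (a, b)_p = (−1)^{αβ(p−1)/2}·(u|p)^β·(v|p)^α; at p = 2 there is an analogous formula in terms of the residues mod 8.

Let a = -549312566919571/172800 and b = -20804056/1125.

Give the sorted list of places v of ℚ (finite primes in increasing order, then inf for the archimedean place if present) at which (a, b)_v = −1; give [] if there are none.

Mod squares: a ≡ -273, b ≡ -15470. Check v ∈ {∞, 2, 3, 5, 7, 13, 17, 19, 29, 41}.
v=17: a=17^0·(≡8), b=17^1·(≡15) mod 17; (8|17)=+1, (15|17)=+1; (−1)^{0·1·8}·(+1)^1·(+1)^0 = +1.
v=2: v_2(a)=-8, v_2(b)=3; units ≡ 7, 1 (mod 8); ε·ε+αω+βω = 1·0+-8·0+3·0 ≡ 0  ⇒  (a,b)_2 = +1.
v=13: a=13^3·(≡8), b=13^1·(≡2) mod 13; (8|13)=-1, (2|13)=-1; (−1)^{3·1·6}·(-1)^1·(-1)^3 = +1.
v=3: a=3^-3·(≡2), b=3^-2·(≡1) mod 3; (2|3)=-1, (1|3)=+1; (−1)^{-3·-2·1}·(-1)^-2·(+1)^-3 = +1.
v=19: a=19^2·(≡8), b=19^0·(≡8) mod 19; (8|19)=-1, (8|19)=-1; (−1)^{2·0·9}·(-1)^0·(-1)^2 = +1.
v=29: a=29^2·(≡26), b=29^0·(≡6) mod 29; (26|29)=-1, (6|29)=+1; (−1)^{2·0·14}·(-1)^0·(+1)^2 = +1.
v=41: a=41^0·(≡6), b=41^2·(≡14) mod 41; (6|41)=-1, (14|41)=-1; (−1)^{0·2·20}·(-1)^2·(-1)^0 = +1.
v=∞: -273 < 0 and -15470 < 0  ⇒  (a,b)_∞ = -1.
v=5: a=5^-2·(≡2), b=5^-3·(≡1) mod 5; (2|5)=-1, (1|5)=+1; (−1)^{-2·-3·2}·(-1)^-3·(+1)^-2 = -1.
v=7: a=7^7·(≡5), b=7^1·(≡2) mod 7; (5|7)=-1, (2|7)=+1; (−1)^{7·1·3}·(-1)^1·(+1)^7 = +1.
(-273, -15470 / ℚ) ramifies at {5, ∞}: a division algebra.

[5, inf]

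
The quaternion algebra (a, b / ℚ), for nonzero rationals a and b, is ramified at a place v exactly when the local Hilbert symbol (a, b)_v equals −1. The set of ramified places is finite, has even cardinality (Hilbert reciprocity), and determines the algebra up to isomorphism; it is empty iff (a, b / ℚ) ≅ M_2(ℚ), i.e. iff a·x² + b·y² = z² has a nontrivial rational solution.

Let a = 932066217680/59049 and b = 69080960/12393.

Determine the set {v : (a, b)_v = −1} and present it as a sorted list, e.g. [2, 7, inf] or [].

[2, 13, 17, 23]

Mod squares: a ≡ 5, b ≡ 50830. Check v ∈ {∞, 2, 3, 5, 13, 17, 19, 23}.
v=17: a=17^0·(≡3), b=17^-1·(≡1) mod 17; (3|17)=-1, (1|17)=+1; (−1)^{0·-1·8}·(-1)^-1·(+1)^0 = -1.
v=19: a=19^4·(≡11), b=19^2·(≡6) mod 19; (11|19)=+1, (6|19)=+1; (−1)^{4·2·9}·(+1)^2·(+1)^4 = +1.
v=13: a=13^2·(≡2), b=13^1·(≡10) mod 13; (2|13)=-1, (10|13)=+1; (−1)^{2·1·6}·(-1)^1·(+1)^2 = -1.
v=23: a=23^2·(≡10), b=23^1·(≡1) mod 23; (10|23)=-1, (1|23)=+1; (−1)^{2·1·11}·(-1)^1·(+1)^2 = -1.
v=3: a=3^-10·(≡2), b=3^-6·(≡1) mod 3; (2|3)=-1, (1|3)=+1; (−1)^{-10·-6·1}·(-1)^-6·(+1)^-10 = +1.
v=∞: 5 > 0 and 50830 > 0  ⇒  (a,b)_∞ = +1.
v=5: a=5^1·(≡4), b=5^1·(≡4) mod 5; (4|5)=+1, (4|5)=+1; (−1)^{1·1·2}·(+1)^1·(+1)^1 = +1.
v=2: v_2(a)=4, v_2(b)=7; units ≡ 5, 7 (mod 8); ε·ε+αω+βω = 0·1+4·0+7·1 ≡ 1  ⇒  (a,b)_2 = -1.
Ram(5, 50830) = {2, 13, 17, 23}; no ℚ_2-point on the conic.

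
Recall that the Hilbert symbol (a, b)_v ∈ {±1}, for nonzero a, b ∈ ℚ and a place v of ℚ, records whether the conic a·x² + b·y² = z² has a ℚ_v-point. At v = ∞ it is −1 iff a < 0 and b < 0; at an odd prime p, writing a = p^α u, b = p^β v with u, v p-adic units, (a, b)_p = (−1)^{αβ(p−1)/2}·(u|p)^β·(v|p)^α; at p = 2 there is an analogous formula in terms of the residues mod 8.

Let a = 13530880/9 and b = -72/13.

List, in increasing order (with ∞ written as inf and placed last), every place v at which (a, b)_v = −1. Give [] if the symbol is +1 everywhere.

(a, b) ≡ (55, -26) mod (ℚ^×)²; places V = {2, 3, 5, 11, 13, 31, ∞}.
(a,b)_5: α=1, u≡4; β=0, v≡1 (mod 5); (4|5)=+1, (1|5)=+1; sign (−1)^0·+1^0·+1^1 = +1.
(a,b)_11: α=1, u≡3; β=0, v≡8 (mod 11); (3|11)=+1, (8|11)=-1; sign (−1)^0·+1^0·-1^1 = -1.
(a,b)_∞: sgn(55)=+, sgn(-26)=−, so +1.
(a,b)_2: α=8, β=3; u≡7, v≡3 (mod 8); ε(u)ε(v)=1·1, αω(v)=8·1, βω(u)=3·0; sum ≡ 1  ⇒  -1.
(a,b)_3: α=-2, u≡1; β=2, v≡1 (mod 3); (1|3)=+1, (1|3)=+1; sign (−1)^0·+1^2·+1^-2 = +1.
(a,b)_13: α=0, u≡10; β=-1, v≡6 (mod 13); (10|13)=+1, (6|13)=-1; sign (−1)^0·+1^-1·-1^0 = +1.
(a,b)_31: α=2, u≡11; β=0, v≡4 (mod 31); (11|31)=-1, (4|31)=+1; sign (−1)^0·-1^0·+1^2 = +1.
Ram(55, -26) = {2, 11}; no ℚ_2-point on the conic.

[2, 11]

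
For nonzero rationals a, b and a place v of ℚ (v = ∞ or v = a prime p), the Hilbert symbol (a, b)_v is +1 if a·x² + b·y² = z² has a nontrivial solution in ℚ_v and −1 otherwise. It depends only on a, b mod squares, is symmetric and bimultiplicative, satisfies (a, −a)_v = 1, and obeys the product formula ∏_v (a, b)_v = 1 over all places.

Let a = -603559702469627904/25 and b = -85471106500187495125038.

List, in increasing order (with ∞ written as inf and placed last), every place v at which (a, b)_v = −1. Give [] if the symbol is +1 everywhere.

[2, 3, 11, 19, 23, inf]

Mod squares: a ≡ -69069, b ≡ -8398. Check v ∈ {∞, 2, 3, 5, 7, 11, 13, 17, 19, 23}.
v=5: a=5^-2·(≡1), b=5^0·(≡2) mod 5; (1|5)=+1, (2|5)=-1; (−1)^{-2·0·2}·(+1)^0·(-1)^-2 = +1.
v=19: a=19^2·(≡18), b=19^3·(≡15) mod 19; (18|19)=-1, (15|19)=-1; (−1)^{2·3·9}·(-1)^3·(-1)^2 = -1.
v=2: v_2(a)=12, v_2(b)=1; units ≡ 3, 1 (mod 8); ε·ε+αω+βω = 1·0+12·0+1·1 ≡ 1  ⇒  (a,b)_2 = -1.
v=7: a=7^1·(≡5), b=7^2·(≡1) mod 7; (5|7)=-1, (1|7)=+1; (−1)^{1·2·3}·(-1)^2·(+1)^1 = +1.
v=∞: -69069 < 0 and -8398 < 0  ⇒  (a,b)_∞ = -1.
v=3: a=3^1·(≡2), b=3^2·(≡2) mod 3; (2|3)=-1, (2|3)=-1; (−1)^{1·2·1}·(-1)^2·(-1)^1 = -1.
v=23: a=23^1·(≡20), b=23^2·(≡21) mod 23; (20|23)=-1, (21|23)=-1; (−1)^{1·2·11}·(-1)^2·(-1)^1 = -1.
v=17: a=17^2·(≡2), b=17^3·(≡15) mod 17; (2|17)=+1, (15|17)=+1; (−1)^{2·3·8}·(+1)^3·(+1)^2 = +1.
v=11: a=11^3·(≡2), b=11^4·(≡7) mod 11; (2|11)=-1, (7|11)=-1; (−1)^{3·4·5}·(-1)^4·(-1)^3 = -1.
v=13: a=13^3·(≡1), b=13^5·(≡10) mod 13; (1|13)=+1, (10|13)=+1; (−1)^{3·5·6}·(+1)^5·(+1)^3 = +1.
|Ram(-69069, -8398)| = 6, even; anisotropic at {2, 3, 11, 19, 23, ∞}.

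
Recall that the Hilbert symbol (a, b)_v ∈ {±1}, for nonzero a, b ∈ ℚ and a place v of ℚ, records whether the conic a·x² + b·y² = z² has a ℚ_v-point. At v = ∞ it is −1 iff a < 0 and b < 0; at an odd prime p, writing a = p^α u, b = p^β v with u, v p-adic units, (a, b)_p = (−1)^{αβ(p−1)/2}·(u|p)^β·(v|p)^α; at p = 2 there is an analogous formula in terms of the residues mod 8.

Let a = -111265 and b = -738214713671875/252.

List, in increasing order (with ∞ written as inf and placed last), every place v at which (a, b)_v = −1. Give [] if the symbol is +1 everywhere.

[2, 7, 17, inf]

Mod squares: a ≡ -385, b ≡ -1309. Check v ∈ {∞, 2, 3, 5, 7, 11, 17}.
v=3: a=3^0·(≡2), b=3^-2·(≡2) mod 3; (2|3)=-1, (2|3)=-1; (−1)^{0·-2·1}·(-1)^-2·(-1)^0 = +1.
v=17: a=17^2·(≡6), b=17^5·(≡4) mod 17; (6|17)=-1, (4|17)=+1; (−1)^{2·5·8}·(-1)^5·(+1)^2 = -1.
v=5: a=5^1·(≡2), b=5^8·(≡4) mod 5; (2|5)=-1, (4|5)=+1; (−1)^{1·8·2}·(-1)^8·(+1)^1 = +1.
v=7: a=7^1·(≡2), b=7^-1·(≡1) mod 7; (2|7)=+1, (1|7)=+1; (−1)^{1·-1·3}·(+1)^-1·(+1)^1 = -1.
v=∞: -385 < 0 and -1309 < 0  ⇒  (a,b)_∞ = -1.
v=11: a=11^1·(≡5), b=11^3·(≡7) mod 11; (5|11)=+1, (7|11)=-1; (−1)^{1·3·5}·(+1)^3·(-1)^1 = +1.
v=2: v_2(a)=0, v_2(b)=-2; units ≡ 7, 3 (mod 8); ε·ε+αω+βω = 1·1+0·1+-2·0 ≡ 1  ⇒  (a,b)_2 = -1.
(-385, -1309 / ℚ) ramifies at {2, 7, 17, ∞}: a division algebra.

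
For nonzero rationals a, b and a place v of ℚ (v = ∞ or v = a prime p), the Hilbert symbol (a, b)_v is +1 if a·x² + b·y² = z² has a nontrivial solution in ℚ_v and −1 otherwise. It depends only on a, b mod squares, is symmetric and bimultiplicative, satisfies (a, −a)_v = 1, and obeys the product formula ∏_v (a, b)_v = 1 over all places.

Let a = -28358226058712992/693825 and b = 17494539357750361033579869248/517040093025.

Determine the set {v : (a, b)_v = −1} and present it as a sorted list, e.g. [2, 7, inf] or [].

(a, b) ≡ (-14586, 17) mod (ℚ^×)²; places V = {2, 3, 5, 11, 13, 17, 19, 29, 41, ∞}.
(a,b)_19: α=0, u≡7; β=-2, v≡1 (mod 19); (7|19)=+1, (1|19)=+1; sign (−1)^0·+1^-2·+1^0 = +1.
(a,b)_2: α=5, β=6; u≡3, v≡1 (mod 8); ε(u)ε(v)=1·0, αω(v)=5·0, βω(u)=6·1; sum ≡ 0  ⇒  +1.
(a,b)_17: α=5, u≡4; β=9, v≡9 (mod 17); (4|17)=+1, (9|17)=+1; sign (−1)^0·+1^9·+1^5 = +1.
(a,b)_5: α=-2, u≡1; β=-2, v≡3 (mod 5); (1|5)=+1, (3|5)=-1; sign (−1)^0·+1^-2·-1^-2 = +1.
(a,b)_13: α=5, u≡10; β=8, v≡3 (mod 13); (10|13)=+1, (3|13)=+1; sign (−1)^0·+1^8·+1^5 = +1.
(a,b)_29: α=-2, u≡28; β=-4, v≡3 (mod 29); (28|29)=+1, (3|29)=-1; sign (−1)^0·+1^-4·-1^-2 = +1.
(a,b)_41: α=2, u≡20; β=4, v≡13 (mod 41); (20|41)=+1, (13|41)=-1; sign (−1)^0·+1^4·-1^2 = +1.
(a,b)_∞: sgn(-14586)=−, sgn(17)=+, so +1.
(a,b)_3: α=-1, u≡1; β=-4, v≡2 (mod 3); (1|3)=+1, (2|3)=-1; sign (−1)^0·+1^-4·-1^-1 = -1.
(a,b)_11: α=-1, u≡9; β=0, v≡8 (mod 11); (9|11)=+1, (8|11)=-1; sign (−1)^0·+1^0·-1^-1 = -1.
(-14586, 17 / ℚ) ramifies at {3, 11}: a division algebra.

[3, 11]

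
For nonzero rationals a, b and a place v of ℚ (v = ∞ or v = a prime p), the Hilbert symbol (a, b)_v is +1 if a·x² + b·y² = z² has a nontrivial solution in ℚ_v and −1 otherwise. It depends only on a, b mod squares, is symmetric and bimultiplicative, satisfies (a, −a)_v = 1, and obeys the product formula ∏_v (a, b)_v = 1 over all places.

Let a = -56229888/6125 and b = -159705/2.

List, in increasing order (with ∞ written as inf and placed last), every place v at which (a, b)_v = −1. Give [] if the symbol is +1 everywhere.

Mod squares: a ≡ -4290, b ≡ -210. Check v ∈ {∞, 2, 3, 5, 7, 11, 13}.
v=13: a=13^1·(≡5), b=13^2·(≡2) mod 13; (5|13)=-1, (2|13)=-1; (−1)^{1·2·6}·(-1)^2·(-1)^1 = -1.
v=5: a=5^-3·(≡3), b=5^1·(≡2) mod 5; (3|5)=-1, (2|5)=-1; (−1)^{-3·1·2}·(-1)^1·(-1)^-3 = +1.
v=∞: -4290 < 0 and -210 < 0  ⇒  (a,b)_∞ = -1.
v=2: v_2(a)=17, v_2(b)=-1; units ≡ 7, 7 (mod 8); ε·ε+αω+βω = 1·1+17·0+-1·0 ≡ 1  ⇒  (a,b)_2 = -1.
v=11: a=11^1·(≡10), b=11^0·(≡2) mod 11; (10|11)=-1, (2|11)=-1; (−1)^{1·0·5}·(-1)^0·(-1)^1 = -1.
v=3: a=3^1·(≡1), b=3^3·(≡2) mod 3; (1|3)=+1, (2|3)=-1; (−1)^{1·3·1}·(+1)^3·(-1)^1 = +1.
v=7: a=7^-2·(≡1), b=7^1·(≡6) mod 7; (1|7)=+1, (6|7)=-1; (−1)^{-2·1·3}·(+1)^1·(-1)^-2 = +1.
(-4290, -210 / ℚ) ramifies at {2, 11, 13, ∞}: a division algebra.

[2, 11, 13, inf]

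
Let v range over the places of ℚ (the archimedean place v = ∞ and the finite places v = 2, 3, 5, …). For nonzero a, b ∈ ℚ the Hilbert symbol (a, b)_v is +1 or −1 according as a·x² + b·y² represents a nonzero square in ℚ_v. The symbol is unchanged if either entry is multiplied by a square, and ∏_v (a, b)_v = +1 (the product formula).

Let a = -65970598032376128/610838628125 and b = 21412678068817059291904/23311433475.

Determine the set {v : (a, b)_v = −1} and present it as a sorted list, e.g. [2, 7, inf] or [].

[7, 11]

Mod squares: a ≡ -665, b ≡ 209. Check v ∈ {∞, 2, 3, 5, 7, 11, 13, 17, 19, 31, 41}.
v=41: a=41^-2·(≡23), b=41^0·(≡21) mod 41; (23|41)=+1, (21|41)=+1; (−1)^{-2·0·20}·(+1)^0·(+1)^-2 = +1.
v=∞: -665 < 0 and 209 > 0  ⇒  (a,b)_∞ = +1.
v=13: a=13^4·(≡7), b=13^4·(≡10) mod 13; (7|13)=-1, (10|13)=+1; (−1)^{4·4·6}·(-1)^4·(+1)^4 = +1.
v=7: a=7^1·(≡3), b=7^2·(≡5) mod 7; (3|7)=-1, (5|7)=-1; (−1)^{1·2·3}·(-1)^2·(-1)^1 = -1.
v=31: a=31^-2·(≡29), b=31^-2·(≡21) mod 31; (29|31)=-1, (21|31)=-1; (−1)^{-2·-2·15}·(-1)^-2·(-1)^-2 = +1.
v=2: v_2(a)=6, v_2(b)=8; units ≡ 7, 1 (mod 8); ε·ε+αω+βω = 1·0+6·0+8·0 ≡ 0  ⇒  (a,b)_2 = +1.
v=17: a=17^4·(≡13), b=17^6·(≡5) mod 17; (13|17)=+1, (5|17)=-1; (−1)^{4·6·8}·(+1)^6·(-1)^4 = +1.
v=11: a=11^-2·(≡10), b=11^-3·(≡7) mod 11; (10|11)=-1, (7|11)=-1; (−1)^{-2·-3·5}·(-1)^-3·(-1)^-2 = -1.
v=19: a=19^3·(≡2), b=19^5·(≡6) mod 19; (2|19)=-1, (6|19)=+1; (−1)^{3·5·9}·(-1)^5·(+1)^3 = +1.
v=5: a=5^-5·(≡2), b=5^-2·(≡1) mod 5; (2|5)=-1, (1|5)=+1; (−1)^{-5·-2·2}·(-1)^-2·(+1)^-5 = +1.
v=3: a=3^2·(≡1), b=3^-6·(≡2) mod 3; (1|3)=+1, (2|3)=-1; (−1)^{2·-6·1}·(+1)^-6·(-1)^2 = +1.
|Ram(-665, 209)| = 2, even; anisotropic at {7, 11}.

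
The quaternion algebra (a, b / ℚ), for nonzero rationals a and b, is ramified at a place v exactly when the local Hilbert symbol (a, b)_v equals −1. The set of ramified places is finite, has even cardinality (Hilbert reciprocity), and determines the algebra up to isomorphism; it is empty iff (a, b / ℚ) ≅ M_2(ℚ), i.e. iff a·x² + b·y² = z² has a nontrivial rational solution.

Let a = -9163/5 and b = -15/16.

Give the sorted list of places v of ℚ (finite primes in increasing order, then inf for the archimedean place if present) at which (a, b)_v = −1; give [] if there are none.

Mod squares: a ≡ -935, b ≡ -15. Check v ∈ {∞, 2, 3, 5, 7, 11, 17}.
v=17: a=17^1·(≡1), b=17^0·(≡15) mod 17; (1|17)=+1, (15|17)=+1; (−1)^{1·0·8}·(+1)^0·(+1)^1 = +1.
v=2: v_2(a)=0, v_2(b)=-4; units ≡ 1, 1 (mod 8); ε·ε+αω+βω = 0·0+0·0+-4·0 ≡ 0  ⇒  (a,b)_2 = +1.
v=5: a=5^-1·(≡2), b=5^1·(≡2) mod 5; (2|5)=-1, (2|5)=-1; (−1)^{-1·1·2}·(-1)^1·(-1)^-1 = +1.
v=3: a=3^0·(≡1), b=3^1·(≡1) mod 3; (1|3)=+1, (1|3)=+1; (−1)^{0·1·1}·(+1)^1·(+1)^0 = +1.
v=∞: -935 < 0 and -15 < 0  ⇒  (a,b)_∞ = -1.
v=11: a=11^1·(≡5), b=11^0·(≡8) mod 11; (5|11)=+1, (8|11)=-1; (−1)^{1·0·5}·(+1)^0·(-1)^1 = -1.
v=7: a=7^2·(≡6), b=7^0·(≡3) mod 7; (6|7)=-1, (3|7)=-1; (−1)^{2·0·3}·(-1)^0·(-1)^2 = +1.
|Ram(-935, -15)| = 2, even; anisotropic at {11, ∞}.

[11, inf]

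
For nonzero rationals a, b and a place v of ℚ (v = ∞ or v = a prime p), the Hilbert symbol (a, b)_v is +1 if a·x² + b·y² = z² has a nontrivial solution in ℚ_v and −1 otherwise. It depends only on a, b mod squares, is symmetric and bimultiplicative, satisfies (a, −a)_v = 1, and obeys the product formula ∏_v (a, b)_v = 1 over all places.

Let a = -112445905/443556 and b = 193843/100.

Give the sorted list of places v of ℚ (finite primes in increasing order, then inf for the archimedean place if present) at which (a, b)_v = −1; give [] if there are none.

Mod squares: a ≡ -1105, b ≡ 1147. Check v ∈ {∞, 2, 3, 5, 11, 13, 17, 29, 31, 37}.
v=5: a=5^1·(≡4), b=5^-2·(≡2) mod 5; (4|5)=+1, (2|5)=-1; (−1)^{1·-2·2}·(+1)^-2·(-1)^1 = -1.
v=37: a=37^-2·(≡35), b=37^1·(≡35) mod 37; (35|37)=-1, (35|37)=-1; (−1)^{-2·1·18}·(-1)^1·(-1)^-2 = -1.
v=11: a=11^2·(≡10), b=11^0·(≡1) mod 11; (10|11)=-1, (1|11)=+1; (−1)^{2·0·5}·(-1)^0·(+1)^2 = +1.
v=2: v_2(a)=-2, v_2(b)=-2; units ≡ 7, 3 (mod 8); ε·ε+αω+βω = 1·1+-2·1+-2·0 ≡ 1  ⇒  (a,b)_2 = -1.
v=13: a=13^1·(≡11), b=13^2·(≡9) mod 13; (11|13)=-1, (9|13)=+1; (−1)^{1·2·6}·(-1)^2·(+1)^1 = +1.
v=∞: -1105 < 0 and 1147 > 0  ⇒  (a,b)_∞ = +1.
v=31: a=31^0·(≡30), b=31^1·(≡12) mod 31; (30|31)=-1, (12|31)=-1; (−1)^{0·1·15}·(-1)^1·(-1)^0 = -1.
v=17: a=17^1·(≡11), b=17^0·(≡4) mod 17; (11|17)=-1, (4|17)=+1; (−1)^{1·0·8}·(-1)^0·(+1)^1 = +1.
v=3: a=3^-4·(≡2), b=3^0·(≡1) mod 3; (2|3)=-1, (1|3)=+1; (−1)^{-4·0·1}·(-1)^0·(+1)^-4 = +1.
v=29: a=29^2·(≡14), b=29^0·(≡5) mod 29; (14|29)=-1, (5|29)=+1; (−1)^{2·0·14}·(-1)^0·(+1)^2 = +1.
(-1105, 1147 / ℚ) ramifies at {2, 5, 31, 37}: a division algebra.

[2, 5, 31, 37]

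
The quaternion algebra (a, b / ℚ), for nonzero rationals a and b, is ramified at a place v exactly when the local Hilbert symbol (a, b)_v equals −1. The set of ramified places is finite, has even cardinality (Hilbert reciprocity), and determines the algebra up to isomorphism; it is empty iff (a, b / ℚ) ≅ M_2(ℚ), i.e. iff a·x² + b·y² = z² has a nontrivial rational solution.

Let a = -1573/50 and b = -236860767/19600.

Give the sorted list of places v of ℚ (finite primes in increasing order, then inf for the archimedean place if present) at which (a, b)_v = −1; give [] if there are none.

(a, b) ≡ (-26, -143) mod (ℚ^×)²; places V = {2, 3, 5, 7, 11, 13, ∞}.
(a,b)_11: α=2, u≡7; β=3, v≡5 (mod 11); (7|11)=-1, (5|11)=+1; sign (−1)^0·-1^3·+1^2 = -1.
(a,b)_2: α=-1, β=-4; u≡3, v≡1 (mod 8); ε(u)ε(v)=1·0, αω(v)=-1·0, βω(u)=-4·1; sum ≡ 0  ⇒  +1.
(a,b)_13: α=1, u≡2; β=3, v≡7 (mod 13); (2|13)=-1, (7|13)=-1; sign (−1)^0·-1^3·-1^1 = +1.
(a,b)_5: α=-2, u≡1; β=-2, v≡2 (mod 5); (1|5)=+1, (2|5)=-1; sign (−1)^0·+1^-2·-1^-2 = +1.
(a,b)_7: α=0, u≡2; β=-2, v≡4 (mod 7); (2|7)=+1, (4|7)=+1; sign (−1)^0·+1^-2·+1^0 = +1.
(a,b)_3: α=0, u≡1; β=4, v≡1 (mod 3); (1|3)=+1, (1|3)=+1; sign (−1)^0·+1^4·+1^0 = +1.
(a,b)_∞: sgn(-26)=−, sgn(-143)=−, so -1.
(-26, -143 / ℚ) ramifies at {11, ∞}: a division algebra.

[11, inf]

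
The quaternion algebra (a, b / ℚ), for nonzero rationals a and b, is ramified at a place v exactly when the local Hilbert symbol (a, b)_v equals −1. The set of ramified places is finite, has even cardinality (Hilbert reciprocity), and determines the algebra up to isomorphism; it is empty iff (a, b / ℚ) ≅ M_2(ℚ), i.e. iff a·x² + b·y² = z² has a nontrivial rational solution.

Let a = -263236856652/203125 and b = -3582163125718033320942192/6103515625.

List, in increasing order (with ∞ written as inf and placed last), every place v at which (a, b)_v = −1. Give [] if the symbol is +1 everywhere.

(a, b) ≡ (-8671, -1247) mod (ℚ^×)²; places V = {2, 3, 5, 7, 11, 13, 23, 29, 43, ∞}.
(a,b)_29: α=1, u≡20; β=3, v≡3 (mod 29); (20|29)=+1, (3|29)=-1; sign (−1)^0·+1^3·-1^1 = -1.
(a,b)_11: α=2, u≡6; β=6, v≡6 (mod 11); (6|11)=-1, (6|11)=-1; sign (−1)^0·-1^6·-1^2 = +1.
(a,b)_5: α=-6, u≡1; β=-14, v≡3 (mod 5); (1|5)=+1, (3|5)=-1; sign (−1)^0·+1^-14·-1^-6 = +1.
(a,b)_7: α=2, u≡4; β=0, v≡5 (mod 7); (4|7)=+1, (5|7)=-1; sign (−1)^0·+1^0·-1^2 = +1.
(a,b)_2: α=2, β=4; u≡1, v≡1 (mod 8); ε(u)ε(v)=0·0, αω(v)=2·0, βω(u)=4·0; sum ≡ 0  ⇒  +1.
(a,b)_13: α=-1, u≡3; β=2, v≡1 (mod 13); (3|13)=+1, (1|13)=+1; sign (−1)^0·+1^2·+1^-1 = +1.
(a,b)_23: α=1, u≡5; β=2, v≡9 (mod 23); (5|23)=-1, (9|23)=+1; sign (−1)^0·-1^2·+1^1 = +1.
(a,b)_∞: sgn(-8671)=−, sgn(-1247)=−, so -1.
(a,b)_43: α=2, u≡24; β=3, v≡23 (mod 43); (24|43)=+1, (23|43)=+1; sign (−1)^0·+1^3·+1^2 = +1.
(a,b)_3: α=2, u≡2; β=6, v≡1 (mod 3); (2|3)=-1, (1|3)=+1; sign (−1)^0·-1^6·+1^2 = +1.
Ram(-8671, -1247) = {29, ∞}; no ℚ_29-point on the conic.

[29, inf]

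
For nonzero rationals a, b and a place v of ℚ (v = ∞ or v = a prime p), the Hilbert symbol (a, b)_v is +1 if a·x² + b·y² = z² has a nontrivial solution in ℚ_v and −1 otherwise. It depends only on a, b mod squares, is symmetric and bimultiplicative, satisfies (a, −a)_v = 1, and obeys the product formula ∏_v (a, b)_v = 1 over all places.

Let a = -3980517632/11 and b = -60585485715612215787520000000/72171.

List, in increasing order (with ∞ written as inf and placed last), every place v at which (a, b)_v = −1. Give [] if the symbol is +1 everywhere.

(a, b) ≡ (-323323, -168245) mod (ℚ^×)²; places V = {2, 3, 5, 7, 11, 13, 17, 19, 23, ∞}.
(a,b)_3: α=0, u≡2; β=-8, v≡1 (mod 3); (2|3)=-1, (1|3)=+1; sign (−1)^0·-1^-8·+1^0 = +1.
(a,b)_5: α=0, u≡3; β=7, v≡4 (mod 5); (3|5)=-1, (4|5)=+1; sign (−1)^0·-1^7·+1^0 = -1.
(a,b)_2: α=8, β=20; u≡5, v≡3 (mod 8); ε(u)ε(v)=0·1, αω(v)=8·1, βω(u)=20·1; sum ≡ 0  ⇒  +1.
(a,b)_∞: sgn(-323323)=−, sgn(-168245)=−, so -1.
(a,b)_23: α=2, u≡17; β=5, v≡14 (mod 23); (17|23)=-1, (14|23)=-1; sign (−1)^0·-1^5·-1^2 = -1.
(a,b)_11: α=-1, u≡8; β=-1, v≡6 (mod 11); (8|11)=-1, (6|11)=-1; sign (−1)^1·-1^-1·-1^-1 = -1.
(a,b)_7: α=1, u≡4; β=3, v≡6 (mod 7); (4|7)=+1, (6|7)=-1; sign (−1)^1·+1^3·-1^1 = +1.
(a,b)_17: α=1, u≡4; β=2, v≡9 (mod 17); (4|17)=+1, (9|17)=+1; sign (−1)^0·+1^2·+1^1 = +1.
(a,b)_13: α=1, u≡5; β=2, v≡9 (mod 13); (5|13)=-1, (9|13)=+1; sign (−1)^0·-1^2·+1^1 = +1.
(a,b)_19: α=1, u≡11; β=3, v≡15 (mod 19); (11|19)=+1, (15|19)=-1; sign (−1)^1·+1^3·-1^1 = +1.
(-323323, -168245 / ℚ) ramifies at {5, 11, 23, ∞}: a division algebra.

[5, 11, 23, inf]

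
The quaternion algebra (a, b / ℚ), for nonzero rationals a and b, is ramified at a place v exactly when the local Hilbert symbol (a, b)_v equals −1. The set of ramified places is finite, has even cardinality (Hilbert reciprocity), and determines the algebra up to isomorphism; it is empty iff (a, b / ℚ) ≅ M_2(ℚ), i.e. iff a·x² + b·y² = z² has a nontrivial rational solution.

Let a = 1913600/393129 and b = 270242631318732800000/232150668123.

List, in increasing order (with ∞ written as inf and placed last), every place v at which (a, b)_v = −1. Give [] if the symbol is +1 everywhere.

Mod squares: a ≡ 299, b ≡ 55349385. Check v ∈ {∞, 2, 3, 5, 7, 11, 13, 19, 23, 41, 43}.
v=∞: 299 > 0 and 55349385 > 0  ⇒  (a,b)_∞ = +1.
v=13: a=13^1·(≡3), b=13^3·(≡2) mod 13; (3|13)=+1, (2|13)=-1; (−1)^{1·3·6}·(+1)^3·(-1)^1 = -1.
v=23: a=23^1·(≡6), b=23^3·(≡5) mod 23; (6|23)=+1, (5|23)=-1; (−1)^{1·3·11}·(+1)^3·(-1)^1 = +1.
v=41: a=41^0·(≡14), b=41^1·(≡12) mod 41; (14|41)=-1, (12|41)=-1; (−1)^{0·1·20}·(-1)^1·(-1)^0 = -1.
v=2: v_2(a)=8, v_2(b)=18; units ≡ 3, 1 (mod 8); ε·ε+αω+βω = 1·0+8·0+18·1 ≡ 0  ⇒  (a,b)_2 = +1.
v=5: a=5^2·(≡1), b=5^5·(≡2) mod 5; (1|5)=+1, (2|5)=-1; (−1)^{2·5·2}·(+1)^5·(-1)^2 = +1.
v=11: a=11^-2·(≡10), b=11^-8·(≡4) mod 11; (10|11)=-1, (4|11)=+1; (−1)^{-2·-8·5}·(-1)^-8·(+1)^-2 = +1.
v=7: a=7^0·(≡5), b=7^1·(≡1) mod 7; (5|7)=-1, (1|7)=+1; (−1)^{0·1·3}·(-1)^1·(+1)^0 = -1.
v=43: a=43^0·(≡38), b=43^1·(≡12) mod 43; (38|43)=+1, (12|43)=-1; (−1)^{0·1·21}·(+1)^1·(-1)^0 = +1.
v=19: a=19^-2·(≡12), b=19^-2·(≡18) mod 19; (12|19)=-1, (18|19)=-1; (−1)^{-2·-2·9}·(-1)^-2·(-1)^-2 = +1.
v=3: a=3^-2·(≡2), b=3^-1·(≡2) mod 3; (2|3)=-1, (2|3)=-1; (−1)^{-2·-1·1}·(-1)^-1·(-1)^-2 = -1.
Ram(299, 55349385) = {3, 7, 13, 41}; no ℚ_3-point on the conic.

[3, 7, 13, 41]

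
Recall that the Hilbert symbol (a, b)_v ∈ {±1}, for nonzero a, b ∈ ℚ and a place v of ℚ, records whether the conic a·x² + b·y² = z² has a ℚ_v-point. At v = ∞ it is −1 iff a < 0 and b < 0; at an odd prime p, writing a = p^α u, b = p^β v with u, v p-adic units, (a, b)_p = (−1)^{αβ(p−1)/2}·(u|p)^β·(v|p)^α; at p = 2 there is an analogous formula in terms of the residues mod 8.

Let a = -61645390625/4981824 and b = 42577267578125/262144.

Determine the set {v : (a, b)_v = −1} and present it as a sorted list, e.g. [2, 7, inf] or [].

[7, 23]

Mod squares: a ≡ -23345, b ≡ 5. Check v ∈ {∞, 2, 3, 5, 7, 13, 23, 29, 31}.
v=31: a=31^-2·(≡27), b=31^0·(≡18) mod 31; (27|31)=-1, (18|31)=+1; (−1)^{-2·0·15}·(-1)^0·(+1)^-2 = +1.
v=5: a=5^7·(≡1), b=5^9·(≡4) mod 5; (1|5)=+1, (4|5)=+1; (−1)^{7·9·2}·(+1)^9·(+1)^7 = +1.
v=29: a=29^1·(≡7), b=29^2·(≡23) mod 29; (7|29)=+1, (23|29)=+1; (−1)^{1·2·14}·(+1)^2·(+1)^1 = +1.
v=7: a=7^1·(≡4), b=7^2·(≡3) mod 7; (4|7)=+1, (3|7)=-1; (−1)^{1·2·3}·(+1)^2·(-1)^1 = -1.
v=13: a=13^2·(≡12), b=13^0·(≡6) mod 13; (12|13)=+1, (6|13)=-1; (−1)^{2·0·6}·(+1)^0·(-1)^2 = +1.
v=23: a=23^1·(≡15), b=23^2·(≡10) mod 23; (15|23)=-1, (10|23)=-1; (−1)^{1·2·11}·(-1)^2·(-1)^1 = -1.
v=∞: -23345 < 0 and 5 > 0  ⇒  (a,b)_∞ = +1.
v=3: a=3^-4·(≡1), b=3^0·(≡2) mod 3; (1|3)=+1, (2|3)=-1; (−1)^{-4·0·1}·(+1)^0·(-1)^-4 = +1.
v=2: v_2(a)=-6, v_2(b)=-18; units ≡ 7, 5 (mod 8); ε·ε+αω+βω = 1·0+-6·1+-18·0 ≡ 0  ⇒  (a,b)_2 = +1.
Ram(-23345, 5) = {7, 23}; no ℚ_7-point on the conic.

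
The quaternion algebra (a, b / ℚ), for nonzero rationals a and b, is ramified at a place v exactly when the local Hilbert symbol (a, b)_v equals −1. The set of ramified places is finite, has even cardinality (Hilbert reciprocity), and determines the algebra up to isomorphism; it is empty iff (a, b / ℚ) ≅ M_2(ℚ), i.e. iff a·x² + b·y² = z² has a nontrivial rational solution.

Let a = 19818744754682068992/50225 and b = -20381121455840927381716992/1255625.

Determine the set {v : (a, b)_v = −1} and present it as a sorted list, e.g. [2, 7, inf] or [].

Mod squares: a ≡ 2514038, b ≡ -3771057. Check v ∈ {∞, 2, 3, 5, 7, 17, 23, 31, 41, 43}.
v=∞: 2514038 > 0 and -3771057 < 0  ⇒  (a,b)_∞ = +1.
v=3: a=3^10·(≡2), b=3^15·(≡2) mod 3; (2|3)=-1, (2|3)=-1; (−1)^{10·15·1}·(-1)^15·(-1)^10 = -1.
v=5: a=5^-2·(≡3), b=5^-4·(≡2) mod 5; (3|5)=-1, (2|5)=-1; (−1)^{-2·-4·2}·(-1)^-4·(-1)^-2 = +1.
v=7: a=7^-2·(≡2), b=7^-2·(≡4) mod 7; (2|7)=+1, (4|7)=+1; (−1)^{-2·-2·3}·(+1)^-2·(+1)^-2 = +1.
v=23: a=23^1·(≡20), b=23^3·(≡18) mod 23; (20|23)=-1, (18|23)=+1; (−1)^{1·3·11}·(-1)^3·(+1)^1 = +1.
v=17: a=17^4·(≡11), b=17^4·(≡9) mod 17; (11|17)=-1, (9|17)=+1; (−1)^{4·4·8}·(-1)^4·(+1)^4 = +1.
v=2: v_2(a)=17, v_2(b)=20; units ≡ 3, 7 (mod 8); ε·ε+αω+βω = 1·1+17·0+20·1 ≡ 1  ⇒  (a,b)_2 = -1.
v=41: a=41^-1·(≡4), b=41^-1·(≡24) mod 41; (4|41)=+1, (24|41)=-1; (−1)^{-1·-1·20}·(+1)^-1·(-1)^-1 = -1.
v=31: a=31^1·(≡14), b=31^1·(≡20) mod 31; (14|31)=+1, (20|31)=+1; (−1)^{1·1·15}·(+1)^1·(+1)^1 = -1.
v=43: a=43^1·(≡29), b=43^1·(≡38) mod 43; (29|43)=-1, (38|43)=+1; (−1)^{1·1·21}·(-1)^1·(+1)^1 = +1.
(2514038, -3771057 / ℚ) ramifies at {2, 3, 31, 41}: a division algebra.

[2, 3, 31, 41]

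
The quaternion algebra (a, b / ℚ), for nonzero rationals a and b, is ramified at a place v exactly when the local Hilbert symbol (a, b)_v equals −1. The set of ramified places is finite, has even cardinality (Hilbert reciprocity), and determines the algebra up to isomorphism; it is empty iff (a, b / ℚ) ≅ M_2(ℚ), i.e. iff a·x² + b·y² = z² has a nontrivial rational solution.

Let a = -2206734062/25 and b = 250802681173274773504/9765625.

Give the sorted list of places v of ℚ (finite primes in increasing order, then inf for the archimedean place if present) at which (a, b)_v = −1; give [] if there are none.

[19, 41]

Mod squares: a ≡ -45182, b ≡ 34. Check v ∈ {∞, 2, 5, 13, 17, 19, 29, 41}.
v=13: a=13^2·(≡8), b=13^2·(≡7) mod 13; (8|13)=-1, (7|13)=-1; (−1)^{2·2·6}·(-1)^2·(-1)^2 = +1.
v=41: a=41^1·(≡2), b=41^2·(≡27) mod 41; (2|41)=+1, (27|41)=-1; (−1)^{1·2·20}·(+1)^2·(-1)^1 = -1.
v=2: v_2(a)=1, v_2(b)=11; units ≡ 1, 1 (mod 8); ε·ε+αω+βω = 0·0+1·0+11·0 ≡ 0  ⇒  (a,b)_2 = +1.
v=17: a=17^2·(≡8), b=17^5·(≡4) mod 17; (8|17)=+1, (4|17)=+1; (−1)^{2·5·8}·(+1)^5·(+1)^2 = +1.
v=∞: -45182 < 0 and 34 > 0  ⇒  (a,b)_∞ = +1.
v=5: a=5^-2·(≡3), b=5^-10·(≡4) mod 5; (3|5)=-1, (4|5)=+1; (−1)^{-2·-10·2}·(-1)^-10·(+1)^-2 = +1.
v=29: a=29^1·(≡19), b=29^2·(≡23) mod 29; (19|29)=-1, (23|29)=+1; (−1)^{1·2·14}·(-1)^2·(+1)^1 = +1.
v=19: a=19^1·(≡4), b=19^2·(≡14) mod 19; (4|19)=+1, (14|19)=-1; (−1)^{1·2·9}·(+1)^2·(-1)^1 = -1.
Ram(-45182, 34) = {19, 41}; no ℚ_19-point on the conic.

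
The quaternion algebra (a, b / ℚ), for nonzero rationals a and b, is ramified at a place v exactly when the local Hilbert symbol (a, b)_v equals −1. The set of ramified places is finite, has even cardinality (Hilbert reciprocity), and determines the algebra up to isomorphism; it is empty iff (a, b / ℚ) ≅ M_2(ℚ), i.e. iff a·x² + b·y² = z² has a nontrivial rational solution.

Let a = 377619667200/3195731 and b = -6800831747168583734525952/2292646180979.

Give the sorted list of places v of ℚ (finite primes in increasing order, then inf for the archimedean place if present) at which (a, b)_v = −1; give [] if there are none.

(a, b) ≡ (187, -253) mod (ℚ^×)²; places V = {2, 3, 5, 7, 11, 17, 23, ∞}.
(a,b)_17: α=1, u≡6; β=2, v≡4 (mod 17); (6|17)=-1, (4|17)=+1; sign (−1)^0·-1^2·+1^1 = +1.
(a,b)_11: α=-3, u≡2; β=-7, v≡2 (mod 11); (2|11)=-1, (2|11)=-1; sign (−1)^1·-1^-7·-1^-3 = -1.
(a,b)_7: α=-4, u≡6; β=-6, v≡5 (mod 7); (6|7)=-1, (5|7)=-1; sign (−1)^0·-1^-6·-1^-4 = +1.
(a,b)_∞: sgn(187)=+, sgn(-253)=−, so +1.
(a,b)_23: α=2, u≡8; β=5, v≡9 (mod 23); (8|23)=+1, (9|23)=+1; sign (−1)^0·+1^5·+1^2 = +1.
(a,b)_3: α=8, u≡1; β=20, v≡2 (mod 3); (1|3)=+1, (2|3)=-1; sign (−1)^0·+1^20·-1^8 = +1.
(a,b)_2: α=8, β=20; u≡3, v≡3 (mod 8); ε(u)ε(v)=1·1, αω(v)=8·1, βω(u)=20·1; sum ≡ 1  ⇒  -1.
(a,b)_5: α=2, u≡3; β=0, v≡2 (mod 5); (3|5)=-1, (2|5)=-1; sign (−1)^0·-1^0·-1^2 = +1.
Ram(187, -253) = {2, 11}; no ℚ_2-point on the conic.

[2, 11]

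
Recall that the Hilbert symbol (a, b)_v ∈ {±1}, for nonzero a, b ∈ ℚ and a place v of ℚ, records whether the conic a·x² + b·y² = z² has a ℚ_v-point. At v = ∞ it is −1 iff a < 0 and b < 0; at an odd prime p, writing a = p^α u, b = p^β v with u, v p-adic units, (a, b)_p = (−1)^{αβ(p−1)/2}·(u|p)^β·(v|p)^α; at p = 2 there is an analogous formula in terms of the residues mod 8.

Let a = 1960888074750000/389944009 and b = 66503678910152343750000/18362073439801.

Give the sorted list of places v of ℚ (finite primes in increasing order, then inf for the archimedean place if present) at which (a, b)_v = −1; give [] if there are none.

(a, b) ≡ (11, 759) mod (ℚ^×)²; places V = {2, 3, 5, 7, 11, 13, 23, 31, 43, ∞}.
(a,b)_5: α=6, u≡1; β=12, v≡4 (mod 5); (1|5)=+1, (4|5)=+1; sign (−1)^0·+1^12·+1^6 = +1.
(a,b)_13: α=-2, u≡8; β=-2, v≡7 (mod 13); (8|13)=-1, (7|13)=-1; sign (−1)^0·-1^-2·-1^-2 = +1.
(a,b)_2: α=4, β=4; u≡3, v≡7 (mod 8); ε(u)ε(v)=1·1, αω(v)=4·0, βω(u)=4·1; sum ≡ 1  ⇒  -1.
(a,b)_3: α=6, u≡2; β=9, v≡1 (mod 3); (2|3)=-1, (1|3)=+1; sign (−1)^0·-1^9·+1^6 = -1.
(a,b)_43: α=2, u≡4; β=4, v≡30 (mod 43); (4|43)=+1, (30|43)=-1; sign (−1)^0·+1^4·-1^2 = +1.
(a,b)_∞: sgn(11)=+, sgn(759)=+, so +1.
(a,b)_31: α=-2, u≡11; β=-4, v≡13 (mod 31); (11|31)=-1, (13|31)=-1; sign (−1)^0·-1^-4·-1^-2 = +1.
(a,b)_7: α=-4, u≡2; β=-6, v≡3 (mod 7); (2|7)=+1, (3|7)=-1; sign (−1)^0·+1^-6·-1^-4 = +1.
(a,b)_11: α=1, u≡5; β=1, v≡9 (mod 11); (5|11)=+1, (9|11)=+1; sign (−1)^1·+1^1·+1^1 = -1.
(a,b)_23: α=2, u≡21; β=1, v≡20 (mod 23); (21|23)=-1, (20|23)=-1; sign (−1)^0·-1^1·-1^2 = -1.
Ram(11, 759) = {2, 3, 11, 23}; no ℚ_2-point on the conic.

[2, 3, 11, 23]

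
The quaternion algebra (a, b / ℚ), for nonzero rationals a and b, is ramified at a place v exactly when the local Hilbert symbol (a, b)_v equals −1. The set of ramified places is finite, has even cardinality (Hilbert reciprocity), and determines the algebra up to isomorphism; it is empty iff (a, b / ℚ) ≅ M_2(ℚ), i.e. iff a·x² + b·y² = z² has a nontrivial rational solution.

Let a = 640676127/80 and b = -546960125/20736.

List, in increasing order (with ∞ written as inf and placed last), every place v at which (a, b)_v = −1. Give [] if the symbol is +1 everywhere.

Mod squares: a ≡ 386835, b ≡ -60605. Check v ∈ {∞, 2, 3, 5, 7, 13, 17, 19, 23, 31, 37, 41}.
v=3: a=3^1·(≡2), b=3^-4·(≡1) mod 3; (2|3)=-1, (1|3)=+1; (−1)^{1·-4·1}·(-1)^-4·(+1)^1 = +1.
v=7: a=7^2·(≡1), b=7^0·(≡1) mod 7; (1|7)=+1, (1|7)=+1; (−1)^{2·0·3}·(+1)^0·(+1)^2 = +1.
v=31: a=31^0·(≡29), b=31^1·(≡13) mod 31; (29|31)=-1, (13|31)=-1; (−1)^{0·1·15}·(-1)^1·(-1)^0 = -1.
v=41: a=41^1·(≡21), b=41^0·(≡24) mod 41; (21|41)=+1, (24|41)=-1; (−1)^{1·0·20}·(+1)^0·(-1)^1 = -1.
v=5: a=5^-1·(≡2), b=5^3·(≡4) mod 5; (2|5)=-1, (4|5)=+1; (−1)^{-1·3·2}·(-1)^3·(+1)^-1 = -1.
v=17: a=17^1·(≡2), b=17^1·(≡11) mod 17; (2|17)=+1, (11|17)=-1; (−1)^{1·1·8}·(+1)^1·(-1)^1 = -1.
v=19: a=19^0·(≡15), b=19^2·(≡7) mod 19; (15|19)=-1, (7|19)=+1; (−1)^{0·2·9}·(-1)^2·(+1)^0 = +1.
v=23: a=23^0·(≡10), b=23^1·(≡14) mod 23; (10|23)=-1, (14|23)=-1; (−1)^{0·1·11}·(-1)^1·(-1)^0 = -1.
v=13: a=13^2·(≡7), b=13^0·(≡3) mod 13; (7|13)=-1, (3|13)=+1; (−1)^{2·0·6}·(-1)^0·(+1)^2 = +1.
v=37: a=37^1·(≡21), b=37^0·(≡16) mod 37; (21|37)=+1, (16|37)=+1; (−1)^{1·0·18}·(+1)^0·(+1)^1 = +1.
v=∞: 386835 > 0 and -60605 < 0  ⇒  (a,b)_∞ = +1.
v=2: v_2(a)=-4, v_2(b)=-8; units ≡ 3, 3 (mod 8); ε·ε+αω+βω = 1·1+-4·1+-8·1 ≡ 1  ⇒  (a,b)_2 = -1.
Ram(386835, -60605) = {2, 5, 17, 23, 31, 41}; no ℚ_2-point on the conic.

[2, 5, 17, 23, 31, 41]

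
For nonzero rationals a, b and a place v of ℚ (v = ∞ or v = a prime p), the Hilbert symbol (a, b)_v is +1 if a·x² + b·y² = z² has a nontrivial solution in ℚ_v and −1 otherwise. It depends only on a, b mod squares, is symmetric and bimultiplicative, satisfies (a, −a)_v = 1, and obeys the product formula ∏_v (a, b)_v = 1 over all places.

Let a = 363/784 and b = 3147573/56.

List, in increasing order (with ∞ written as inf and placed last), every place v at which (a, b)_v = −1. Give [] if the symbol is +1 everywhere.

Mod squares: a ≡ 3, b ≡ 364182. Check v ∈ {∞, 2, 3, 7, 11, 13, 23, 29}.
v=13: a=13^0·(≡3), b=13^1·(≡12) mod 13; (3|13)=+1, (12|13)=+1; (−1)^{0·1·6}·(+1)^1·(+1)^0 = +1.
v=7: a=7^-2·(≡3), b=7^-1·(≡2) mod 7; (3|7)=-1, (2|7)=+1; (−1)^{-2·-1·3}·(-1)^-1·(+1)^-2 = -1.
v=3: a=3^1·(≡1), b=3^1·(≡2) mod 3; (1|3)=+1, (2|3)=-1; (−1)^{1·1·1}·(+1)^1·(-1)^1 = +1.
v=29: a=29^0·(≡15), b=29^1·(≡5) mod 29; (15|29)=-1, (5|29)=+1; (−1)^{0·1·14}·(-1)^1·(+1)^0 = -1.
v=∞: 3 > 0 and 364182 > 0  ⇒  (a,b)_∞ = +1.
v=23: a=23^0·(≡9), b=23^1·(≡7) mod 23; (9|23)=+1, (7|23)=-1; (−1)^{0·1·11}·(+1)^1·(-1)^0 = +1.
v=2: v_2(a)=-4, v_2(b)=-3; units ≡ 3, 3 (mod 8); ε·ε+αω+βω = 1·1+-4·1+-3·1 ≡ 0  ⇒  (a,b)_2 = +1.
v=11: a=11^2·(≡1), b=11^2·(≡9) mod 11; (1|11)=+1, (9|11)=+1; (−1)^{2·2·5}·(+1)^2·(+1)^2 = +1.
Ram(3, 364182) = {7, 29}; no ℚ_7-point on the conic.

[7, 29]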